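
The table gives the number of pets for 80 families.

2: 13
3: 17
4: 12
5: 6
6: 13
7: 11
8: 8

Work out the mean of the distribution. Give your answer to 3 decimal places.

Values: 2, 3, 4, 5, 6, 7, 8
Σfx = 13×2 + 17×3 + 12×4 + 6×5 + 13×6 + 11×7 + 8×8 = 374
n = Σf = 80
Mean = 374 / 80 = 4.6750

4.675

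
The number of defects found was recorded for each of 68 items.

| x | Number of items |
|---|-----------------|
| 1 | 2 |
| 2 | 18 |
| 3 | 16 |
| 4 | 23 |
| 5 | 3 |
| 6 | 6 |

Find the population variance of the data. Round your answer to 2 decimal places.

Values: 1, 2, 3, 4, 5, 6
n = 68, Σfx = 229, mean = 3.3676
Σfx² = 877
Σf(x − x̄)² = Σfx² − (Σfx)²/n = 877 − 229²/68 = 105.8088
Population variance = 105.8088 / 68 = 1.5560

1.56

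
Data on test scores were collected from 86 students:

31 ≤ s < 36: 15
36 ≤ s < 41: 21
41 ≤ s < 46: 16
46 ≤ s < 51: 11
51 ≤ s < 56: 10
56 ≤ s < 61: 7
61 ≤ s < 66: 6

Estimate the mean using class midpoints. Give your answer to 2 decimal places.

44.95

Midpoints: 33.5, 38.5, 43.5, 48.5, 53.5, 58.5, 63.5
Σfm = 15×33.5 + 21×38.5 + 16×43.5 + 11×48.5 + 10×53.5 + 7×58.5 + 6×63.5 = 3866
n = Σf = 86
Mean = 3866 / 86 = 44.9535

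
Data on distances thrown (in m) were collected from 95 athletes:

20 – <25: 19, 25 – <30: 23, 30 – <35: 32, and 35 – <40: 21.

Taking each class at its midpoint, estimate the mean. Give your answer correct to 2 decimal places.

30.39

Midpoints: 22.5, 27.5, 32.5, 37.5
Σfm = 19×22.5 + 23×27.5 + 32×32.5 + 21×37.5 = 2887.5
n = Σf = 95
Mean = 2887.5 / 95 = 30.3947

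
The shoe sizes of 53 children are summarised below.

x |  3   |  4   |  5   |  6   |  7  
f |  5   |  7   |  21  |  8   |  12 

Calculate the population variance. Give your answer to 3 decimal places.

1.486

Values: 3, 4, 5, 6, 7
n = 53, Σfx = 280, mean = 5.2830
Σfx² = 1558
Σf(x − x̄)² = Σfx² − (Σfx)²/n = 1558 − 280²/53 = 78.7547
Population variance = 78.7547 / 53 = 1.4859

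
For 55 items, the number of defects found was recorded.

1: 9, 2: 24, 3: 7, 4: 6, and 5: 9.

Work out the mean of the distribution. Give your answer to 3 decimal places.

2.673

Values: 1, 2, 3, 4, 5
Σfx = 9×1 + 24×2 + 7×3 + 6×4 + 9×5 = 147
n = Σf = 55
Mean = 147 / 55 = 2.6727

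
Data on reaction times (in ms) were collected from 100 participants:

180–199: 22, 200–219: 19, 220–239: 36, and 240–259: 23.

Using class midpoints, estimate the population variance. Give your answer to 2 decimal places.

456.00

Midpoints: 189.5, 209.5, 229.5, 249.5
n = 100, Σfm = 22150, mean = 221.5000
Σfm² = 4951825
Σf(m − x̄)² = Σfm² − (Σfm)²/n = 4951825 − 22150²/100 = 45600.0000
Population variance = 45600.0000 / 100 = 456.0000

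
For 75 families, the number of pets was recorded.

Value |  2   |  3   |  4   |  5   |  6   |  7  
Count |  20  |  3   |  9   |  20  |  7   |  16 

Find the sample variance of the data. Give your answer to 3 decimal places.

Values: 2, 3, 4, 5, 6, 7
n = 75, Σfx = 339, mean = 4.5200
Σfx² = 1787
Σf(x − x̄)² = Σfx² − (Σfx)²/n = 1787 − 339²/75 = 254.7200
Sample variance = 254.7200 / 74 = 3.4422

3.442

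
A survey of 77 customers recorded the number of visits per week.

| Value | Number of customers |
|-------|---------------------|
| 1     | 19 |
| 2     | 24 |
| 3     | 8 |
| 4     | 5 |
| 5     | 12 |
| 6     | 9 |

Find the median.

2

Cumulative frequencies: 19, 43, 51, 56, 68, 77
n = 77, so the median is the value in position (n+1)/2 = 39.
Position 39 falls at value 2.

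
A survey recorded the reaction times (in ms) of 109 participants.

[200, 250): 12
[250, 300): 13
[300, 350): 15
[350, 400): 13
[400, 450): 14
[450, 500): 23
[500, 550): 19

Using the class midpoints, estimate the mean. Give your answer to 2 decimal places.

Midpoints: 225, 275, 325, 375, 425, 475, 525
Σfm = 12×225 + 13×275 + 15×325 + 13×375 + 14×425 + 23×475 + 19×525 = 42875
n = Σf = 109
Mean = 42875 / 109 = 393.3486

393.35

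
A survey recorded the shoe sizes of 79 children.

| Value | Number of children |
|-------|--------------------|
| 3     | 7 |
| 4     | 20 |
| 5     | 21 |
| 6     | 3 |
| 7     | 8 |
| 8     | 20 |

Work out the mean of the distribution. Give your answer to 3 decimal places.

5.570

Values: 3, 4, 5, 6, 7, 8
Σfx = 7×3 + 20×4 + 21×5 + 3×6 + 8×7 + 20×8 = 440
n = Σf = 79
Mean = 440 / 79 = 5.5696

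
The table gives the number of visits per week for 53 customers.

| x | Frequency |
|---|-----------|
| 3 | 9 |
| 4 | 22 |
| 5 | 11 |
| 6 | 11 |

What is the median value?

4

Cumulative frequencies: 9, 31, 42, 53
n = 53, so the median is the value in position (n+1)/2 = 27.
Position 27 falls at value 4.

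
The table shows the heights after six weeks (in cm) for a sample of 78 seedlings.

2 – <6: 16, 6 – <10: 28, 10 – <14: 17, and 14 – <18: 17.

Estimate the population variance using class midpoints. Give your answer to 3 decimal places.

Midpoints: 4, 8, 12, 16
n = 78, Σfm = 764, mean = 9.7949
Σfm² = 8848
Σf(m − x̄)² = Σfm² − (Σfm)²/n = 8848 − 764²/78 = 1364.7179
Population variance = 1364.7179 / 78 = 17.4964

17.496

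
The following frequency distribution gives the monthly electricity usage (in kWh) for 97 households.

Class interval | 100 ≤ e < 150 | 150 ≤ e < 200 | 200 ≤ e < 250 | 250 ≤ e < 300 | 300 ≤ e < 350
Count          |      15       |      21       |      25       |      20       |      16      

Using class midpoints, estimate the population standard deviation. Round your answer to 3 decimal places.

65.210

Midpoints: 125, 175, 225, 275, 325
n = 97, Σfm = 21875, mean = 225.5155
Σfm² = 5345625
Σf(m − x̄)² = Σfm² − (Σfm)²/n = 5345625 − 21875²/97 = 412474.2268
Population variance = 412474.2268 / 97 = 4252.3116
Standard deviation = √4252.3116 = 65.2098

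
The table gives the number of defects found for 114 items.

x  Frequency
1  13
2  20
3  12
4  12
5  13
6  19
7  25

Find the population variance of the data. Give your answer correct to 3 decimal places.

4.493

Values: 1, 2, 3, 4, 5, 6, 7
n = 114, Σfx = 491, mean = 4.3070
Σfx² = 2627
Σf(x − x̄)² = Σfx² − (Σfx)²/n = 2627 − 491²/114 = 512.2544
Population variance = 512.2544 / 114 = 4.4935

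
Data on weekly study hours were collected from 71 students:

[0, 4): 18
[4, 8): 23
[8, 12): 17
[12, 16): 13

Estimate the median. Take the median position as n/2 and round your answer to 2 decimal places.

Cumulative frequencies: 18, 41, 58, 71
n = 71; position = n/2 = 35.5.
This falls in the class [4, 8): L = 4, F = 18, f = 23, h = 4.
Median ≈ 4 + ((35.5 − 18) / 23) × 4 = 7.0435

7.04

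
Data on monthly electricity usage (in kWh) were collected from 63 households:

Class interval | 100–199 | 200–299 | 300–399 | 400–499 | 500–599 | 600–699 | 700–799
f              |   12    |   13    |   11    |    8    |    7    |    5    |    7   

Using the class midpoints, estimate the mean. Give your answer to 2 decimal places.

393.94

Midpoints: 149.5, 249.5, 349.5, 449.5, 549.5, 649.5, 749.5
Σfm = 12×149.5 + 13×249.5 + 11×349.5 + 8×449.5 + 7×549.5 + 5×649.5 + 7×749.5 = 24818.5
n = Σf = 63
Mean = 24818.5 / 63 = 393.9444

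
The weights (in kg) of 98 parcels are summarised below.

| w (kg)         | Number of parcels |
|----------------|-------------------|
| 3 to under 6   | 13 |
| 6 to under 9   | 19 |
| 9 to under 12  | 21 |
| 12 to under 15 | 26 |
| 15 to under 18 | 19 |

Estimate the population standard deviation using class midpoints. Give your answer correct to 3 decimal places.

Midpoints: 4.5, 7.5, 10.5, 13.5, 16.5
n = 98, Σfm = 1086, mean = 11.0816
Σfm² = 13558.5
Σf(m − x̄)² = Σfm² − (Σfm)²/n = 13558.5 − 1086²/98 = 1523.8469
Population variance = 1523.8469 / 98 = 15.5495
Standard deviation = √15.5495 = 3.9433

3.943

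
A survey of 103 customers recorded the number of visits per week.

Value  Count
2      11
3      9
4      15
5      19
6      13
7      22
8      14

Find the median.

Cumulative frequencies: 11, 20, 35, 54, 67, 89, 103
n = 103, so the median is the value in position (n+1)/2 = 52.
Position 52 falls at value 5.

5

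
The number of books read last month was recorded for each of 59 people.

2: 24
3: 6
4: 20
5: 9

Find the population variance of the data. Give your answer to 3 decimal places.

Values: 2, 3, 4, 5
n = 59, Σfx = 191, mean = 3.2373
Σfx² = 695
Σf(x − x̄)² = Σfx² − (Σfx)²/n = 695 − 191²/59 = 76.6780
Population variance = 76.6780 / 59 = 1.2996

1.300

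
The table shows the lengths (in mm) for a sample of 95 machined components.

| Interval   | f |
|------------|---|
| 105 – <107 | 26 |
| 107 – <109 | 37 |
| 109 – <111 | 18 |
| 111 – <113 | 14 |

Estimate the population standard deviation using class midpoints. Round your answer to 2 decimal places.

Midpoints: 106, 108, 110, 112
n = 95, Σfm = 10300, mean = 108.4211
Σfm² = 1117120
Σf(m − x̄)² = Σfm² − (Σfm)²/n = 1117120 − 10300²/95 = 383.1579
Population variance = 383.1579 / 95 = 4.0332
Standard deviation = √4.0332 = 2.0083

2.01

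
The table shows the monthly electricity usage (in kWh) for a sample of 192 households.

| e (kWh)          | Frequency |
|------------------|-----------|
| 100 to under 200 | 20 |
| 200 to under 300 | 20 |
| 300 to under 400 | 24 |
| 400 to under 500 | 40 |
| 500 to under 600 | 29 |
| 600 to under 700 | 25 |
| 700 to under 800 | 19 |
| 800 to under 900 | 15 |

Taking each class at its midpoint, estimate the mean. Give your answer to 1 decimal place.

Midpoints: 150, 250, 350, 450, 550, 650, 750, 850
Σfm = 20×150 + 20×250 + 24×350 + 40×450 + 29×550 + 25×650 + 19×750 + 15×850 = 93600
n = Σf = 192
Mean = 93600 / 192 = 487.5000

487.5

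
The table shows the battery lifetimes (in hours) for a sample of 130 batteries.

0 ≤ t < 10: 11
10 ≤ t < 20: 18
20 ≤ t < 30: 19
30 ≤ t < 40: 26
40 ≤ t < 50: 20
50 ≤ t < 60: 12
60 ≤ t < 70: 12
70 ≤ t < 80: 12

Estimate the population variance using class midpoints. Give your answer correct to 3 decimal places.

419.763

Midpoints: 5, 15, 25, 35, 45, 55, 65, 75
n = 130, Σfm = 4950, mean = 38.0769
Σfm² = 243050
Σf(m − x̄)² = Σfm² − (Σfm)²/n = 243050 − 4950²/130 = 54569.2308
Population variance = 54569.2308 / 130 = 419.7633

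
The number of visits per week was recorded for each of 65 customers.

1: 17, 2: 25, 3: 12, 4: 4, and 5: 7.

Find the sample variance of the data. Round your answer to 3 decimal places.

Values: 1, 2, 3, 4, 5
n = 65, Σfx = 154, mean = 2.3692
Σfx² = 464
Σf(x − x̄)² = Σfx² − (Σfx)²/n = 464 − 154²/65 = 99.1385
Sample variance = 99.1385 / 64 = 1.5490

1.549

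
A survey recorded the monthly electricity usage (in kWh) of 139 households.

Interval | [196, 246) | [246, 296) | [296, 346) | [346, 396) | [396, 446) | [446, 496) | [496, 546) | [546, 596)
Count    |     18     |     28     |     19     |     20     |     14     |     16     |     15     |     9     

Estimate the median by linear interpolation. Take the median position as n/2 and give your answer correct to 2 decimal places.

Cumulative frequencies: 18, 46, 65, 85, 99, 115, 130, 139
n = 139; position = n/2 = 69.5.
This falls in the class [346, 396): L = 346, F = 65, f = 20, h = 50.
Median ≈ 346 + ((69.5 − 65) / 20) × 50 = 357.2500

357.25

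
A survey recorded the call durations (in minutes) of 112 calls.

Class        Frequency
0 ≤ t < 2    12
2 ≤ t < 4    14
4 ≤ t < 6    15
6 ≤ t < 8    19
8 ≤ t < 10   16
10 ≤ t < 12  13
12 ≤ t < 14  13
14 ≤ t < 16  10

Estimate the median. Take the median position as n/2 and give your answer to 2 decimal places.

Cumulative frequencies: 12, 26, 41, 60, 76, 89, 102, 112
n = 112; position = n/2 = 56.
This falls in the class 6 ≤ t < 8: L = 6, F = 41, f = 19, h = 2.
Median ≈ 6 + ((56 − 41) / 19) × 2 = 7.5789

7.58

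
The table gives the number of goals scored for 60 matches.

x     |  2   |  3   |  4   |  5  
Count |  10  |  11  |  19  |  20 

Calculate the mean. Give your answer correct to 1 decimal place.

Values: 2, 3, 4, 5
Σfx = 10×2 + 11×3 + 19×4 + 20×5 = 229
n = Σf = 60
Mean = 229 / 60 = 3.8167

3.8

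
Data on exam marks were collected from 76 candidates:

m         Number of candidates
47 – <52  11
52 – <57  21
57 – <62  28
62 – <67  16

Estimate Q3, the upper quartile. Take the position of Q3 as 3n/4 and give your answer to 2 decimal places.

Cumulative frequencies: 11, 32, 60, 76
n = 76; position = 3n/4 = 57.
This falls in the class 57 – <62: L = 57, F = 32, f = 28, h = 5.
Upper quartile ≈ 57 + ((57 − 32) / 28) × 5 = 61.4643

61.46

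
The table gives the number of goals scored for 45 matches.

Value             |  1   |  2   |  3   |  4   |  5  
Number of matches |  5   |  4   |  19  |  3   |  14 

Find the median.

Cumulative frequencies: 5, 9, 28, 31, 45
n = 45, so the median is the value in position (n+1)/2 = 23.
Position 23 falls at value 3.

3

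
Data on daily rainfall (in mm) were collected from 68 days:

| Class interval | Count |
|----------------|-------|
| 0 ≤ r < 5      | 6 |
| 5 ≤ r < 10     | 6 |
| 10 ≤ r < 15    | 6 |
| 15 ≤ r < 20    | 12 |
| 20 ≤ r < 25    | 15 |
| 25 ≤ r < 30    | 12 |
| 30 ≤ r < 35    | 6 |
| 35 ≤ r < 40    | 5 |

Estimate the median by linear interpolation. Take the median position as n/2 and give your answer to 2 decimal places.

Cumulative frequencies: 6, 12, 18, 30, 45, 57, 63, 68
n = 68; position = n/2 = 34.
This falls in the class 20 ≤ r < 25: L = 20, F = 30, f = 15, h = 5.
Median ≈ 20 + ((34 − 30) / 15) × 5 = 21.3333

21.33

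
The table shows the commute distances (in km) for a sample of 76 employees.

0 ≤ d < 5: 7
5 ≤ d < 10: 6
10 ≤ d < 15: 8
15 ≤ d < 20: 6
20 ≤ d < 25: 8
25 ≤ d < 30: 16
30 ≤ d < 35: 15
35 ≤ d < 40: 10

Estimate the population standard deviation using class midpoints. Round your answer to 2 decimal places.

Midpoints: 2.5, 7.5, 12.5, 17.5, 22.5, 27.5, 32.5, 37.5
n = 76, Σfm = 1750, mean = 23.0263
Σfm² = 49525
Σf(m − x̄)² = Σfm² − (Σfm)²/n = 49525 − 1750²/76 = 9228.9474
Population variance = 9228.9474 / 76 = 121.4335
Standard deviation = √121.4335 = 11.0197

11.02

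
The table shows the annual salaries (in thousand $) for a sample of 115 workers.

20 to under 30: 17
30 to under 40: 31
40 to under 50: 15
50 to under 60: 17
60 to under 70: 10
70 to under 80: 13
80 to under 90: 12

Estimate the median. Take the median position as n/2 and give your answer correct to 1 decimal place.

46.3

Cumulative frequencies: 17, 48, 63, 80, 90, 103, 115
n = 115; position = n/2 = 57.5.
This falls in the class 40 to under 50: L = 40, F = 48, f = 15, h = 10.
Median ≈ 40 + ((57.5 − 48) / 15) × 10 = 46.3333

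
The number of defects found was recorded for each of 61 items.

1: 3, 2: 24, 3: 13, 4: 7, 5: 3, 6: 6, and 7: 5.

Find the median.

Cumulative frequencies: 3, 27, 40, 47, 50, 56, 61
n = 61, so the median is the value in position (n+1)/2 = 31.
Position 31 falls at value 3.

3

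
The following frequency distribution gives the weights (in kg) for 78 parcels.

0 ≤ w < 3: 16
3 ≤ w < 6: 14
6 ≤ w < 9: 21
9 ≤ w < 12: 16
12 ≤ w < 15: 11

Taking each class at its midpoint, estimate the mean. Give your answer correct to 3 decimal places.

7.192

Midpoints: 1.5, 4.5, 7.5, 10.5, 13.5
Σfm = 16×1.5 + 14×4.5 + 21×7.5 + 16×10.5 + 11×13.5 = 561
n = Σf = 78
Mean = 561 / 78 = 7.1923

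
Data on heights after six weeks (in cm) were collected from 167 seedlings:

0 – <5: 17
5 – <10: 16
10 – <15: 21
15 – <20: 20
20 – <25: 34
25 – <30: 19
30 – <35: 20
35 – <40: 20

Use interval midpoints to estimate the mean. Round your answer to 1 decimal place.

Midpoints: 2.5, 7.5, 12.5, 17.5, 22.5, 27.5, 32.5, 37.5
Σfm = 17×2.5 + 16×7.5 + 21×12.5 + 20×17.5 + 34×22.5 + 19×27.5 + 20×32.5 + 20×37.5 = 3462.5
n = Σf = 167
Mean = 3462.5 / 167 = 20.7335

20.7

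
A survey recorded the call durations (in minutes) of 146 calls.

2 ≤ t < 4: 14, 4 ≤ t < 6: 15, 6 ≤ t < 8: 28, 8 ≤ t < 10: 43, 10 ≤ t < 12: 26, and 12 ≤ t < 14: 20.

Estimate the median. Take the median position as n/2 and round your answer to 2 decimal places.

Cumulative frequencies: 14, 29, 57, 100, 126, 146
n = 146; position = n/2 = 73.
This falls in the class 8 ≤ t < 10: L = 8, F = 57, f = 43, h = 2.
Median ≈ 8 + ((73 − 57) / 43) × 2 = 8.7442

8.74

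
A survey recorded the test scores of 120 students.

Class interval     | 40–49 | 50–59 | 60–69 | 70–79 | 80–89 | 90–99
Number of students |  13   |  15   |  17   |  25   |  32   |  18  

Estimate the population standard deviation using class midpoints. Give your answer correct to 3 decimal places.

15.687

Midpoints: 44.5, 54.5, 64.5, 74.5, 84.5, 94.5
n = 120, Σfm = 8760, mean = 73.0000
Σfm² = 669010
Σf(m − x̄)² = Σfm² − (Σfm)²/n = 669010 − 8760²/120 = 29530.0000
Population variance = 29530.0000 / 120 = 246.0833
Standard deviation = √246.0833 = 15.6870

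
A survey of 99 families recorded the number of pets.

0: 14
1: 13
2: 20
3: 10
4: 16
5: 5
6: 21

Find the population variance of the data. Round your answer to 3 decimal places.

Values: 0, 1, 2, 3, 4, 5, 6
n = 99, Σfx = 298, mean = 3.0101
Σfx² = 1320
Σf(x − x̄)² = Σfx² − (Σfx)²/n = 1320 − 298²/99 = 422.9899
Population variance = 422.9899 / 99 = 4.2726

4.273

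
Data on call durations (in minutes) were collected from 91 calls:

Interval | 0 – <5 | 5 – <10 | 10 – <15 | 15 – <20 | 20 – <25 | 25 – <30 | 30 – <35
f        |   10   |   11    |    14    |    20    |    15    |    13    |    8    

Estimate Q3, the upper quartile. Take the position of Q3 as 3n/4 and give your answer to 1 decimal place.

Cumulative frequencies: 10, 21, 35, 55, 70, 83, 91
n = 91; position = 3n/4 = 68.25.
This falls in the class 20 – <25: L = 20, F = 55, f = 15, h = 5.
Upper quartile ≈ 20 + ((68.25 − 55) / 15) × 5 = 24.4167

24.4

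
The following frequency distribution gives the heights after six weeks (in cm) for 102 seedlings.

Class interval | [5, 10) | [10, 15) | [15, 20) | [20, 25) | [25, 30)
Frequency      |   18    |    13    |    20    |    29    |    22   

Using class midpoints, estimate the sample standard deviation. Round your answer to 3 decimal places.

Midpoints: 7.5, 12.5, 17.5, 22.5, 27.5
n = 102, Σfm = 1905, mean = 18.6765
Σfm² = 40487.5
Σf(m − x̄)² = Σfm² − (Σfm)²/n = 40487.5 − 1905²/102 = 4908.8235
Sample variance = 4908.8235 / 101 = 48.6022
Standard deviation = √48.6022 = 6.9715

6.972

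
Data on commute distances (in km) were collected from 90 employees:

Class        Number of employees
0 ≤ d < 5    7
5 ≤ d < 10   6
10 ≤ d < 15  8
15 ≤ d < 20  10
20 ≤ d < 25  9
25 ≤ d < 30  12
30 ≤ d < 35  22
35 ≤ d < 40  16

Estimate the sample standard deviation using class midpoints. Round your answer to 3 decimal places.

11.125

Midpoints: 2.5, 7.5, 12.5, 17.5, 22.5, 27.5, 32.5, 37.5
n = 90, Σfm = 2185, mean = 24.2778
Σfm² = 64062.5
Σf(m − x̄)² = Σfm² − (Σfm)²/n = 64062.5 − 2185²/90 = 11015.5556
Sample variance = 11015.5556 / 89 = 123.7703
Standard deviation = √123.7703 = 11.1252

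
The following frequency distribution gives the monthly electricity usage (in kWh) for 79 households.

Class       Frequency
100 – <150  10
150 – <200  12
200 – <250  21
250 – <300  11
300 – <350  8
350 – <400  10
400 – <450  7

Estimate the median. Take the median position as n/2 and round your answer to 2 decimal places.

241.67

Cumulative frequencies: 10, 22, 43, 54, 62, 72, 79
n = 79; position = n/2 = 39.5.
This falls in the class 200 – <250: L = 200, F = 22, f = 21, h = 50.
Median ≈ 200 + ((39.5 − 22) / 21) × 50 = 241.6667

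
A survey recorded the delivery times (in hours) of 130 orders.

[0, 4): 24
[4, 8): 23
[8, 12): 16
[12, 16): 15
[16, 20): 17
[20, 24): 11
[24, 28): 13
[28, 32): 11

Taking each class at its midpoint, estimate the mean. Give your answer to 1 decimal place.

Midpoints: 2, 6, 10, 14, 18, 22, 26, 30
Σfm = 24×2 + 23×6 + 16×10 + 15×14 + 17×18 + 11×22 + 13×26 + 11×30 = 1772
n = Σf = 130
Mean = 1772 / 130 = 13.6308

13.6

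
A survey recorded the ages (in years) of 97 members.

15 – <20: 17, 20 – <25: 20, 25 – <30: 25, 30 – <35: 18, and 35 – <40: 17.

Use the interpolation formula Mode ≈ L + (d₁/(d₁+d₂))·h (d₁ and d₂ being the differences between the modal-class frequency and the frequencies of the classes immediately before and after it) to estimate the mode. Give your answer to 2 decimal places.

27.08

Modal class: 25 – <30 (highest frequency 25).
d₁ = 25 − 20 = 5, d₂ = 25 − 18 = 7
Mode ≈ 25 + (5/(5+7)) × 5 = 25 + 2.0833 = 27.0833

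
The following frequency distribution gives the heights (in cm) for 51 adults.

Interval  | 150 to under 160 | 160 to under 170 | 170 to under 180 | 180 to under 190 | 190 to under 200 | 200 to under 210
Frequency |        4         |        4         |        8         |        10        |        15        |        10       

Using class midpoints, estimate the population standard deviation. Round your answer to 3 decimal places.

Midpoints: 155, 165, 175, 185, 195, 205
n = 51, Σfm = 9505, mean = 186.3725
Σfm² = 1782875
Σf(m − x̄)² = Σfm² − (Σfm)²/n = 1782875 − 9505²/51 = 11403.9216
Population variance = 11403.9216 / 51 = 223.6063
Standard deviation = √223.6063 = 14.9535

14.953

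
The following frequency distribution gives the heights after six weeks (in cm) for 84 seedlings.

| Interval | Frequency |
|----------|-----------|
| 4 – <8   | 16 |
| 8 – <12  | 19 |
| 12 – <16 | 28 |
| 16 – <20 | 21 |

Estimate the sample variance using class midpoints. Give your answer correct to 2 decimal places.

17.98

Midpoints: 6, 10, 14, 18
n = 84, Σfm = 1056, mean = 12.5714
Σfm² = 14768
Σf(m − x̄)² = Σfm² − (Σfm)²/n = 14768 − 1056²/84 = 1492.5714
Sample variance = 1492.5714 / 83 = 17.9828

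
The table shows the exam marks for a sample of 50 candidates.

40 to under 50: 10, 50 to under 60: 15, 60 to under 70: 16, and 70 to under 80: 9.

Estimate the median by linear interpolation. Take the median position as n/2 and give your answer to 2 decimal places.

Cumulative frequencies: 10, 25, 41, 50
n = 50; position = n/2 = 25.
This falls in the class 50 to under 60: L = 50, F = 10, f = 15, h = 10.
Median ≈ 50 + ((25 − 10) / 15) × 10 = 60.0000

60.00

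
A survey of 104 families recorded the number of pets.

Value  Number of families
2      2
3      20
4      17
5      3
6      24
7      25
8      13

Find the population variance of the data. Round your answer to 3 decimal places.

3.192

Values: 2, 3, 4, 5, 6, 7, 8
n = 104, Σfx = 570, mean = 5.4808
Σfx² = 3456
Σf(x − x̄)² = Σfx² − (Σfx)²/n = 3456 − 570²/104 = 331.9615
Population variance = 331.9615 / 104 = 3.1919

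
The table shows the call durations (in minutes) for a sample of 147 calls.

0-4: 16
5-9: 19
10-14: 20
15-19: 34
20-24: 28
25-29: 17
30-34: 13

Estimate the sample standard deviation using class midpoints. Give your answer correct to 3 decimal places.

Midpoints: 2, 7, 12, 17, 22, 27, 32
n = 147, Σfm = 2474, mean = 16.8299
Σfm² = 52958
Σf(m − x̄)² = Σfm² − (Σfm)²/n = 52958 − 2474²/147 = 11320.7483
Sample variance = 11320.7483 / 146 = 77.5394
Standard deviation = √77.5394 = 8.8056

8.806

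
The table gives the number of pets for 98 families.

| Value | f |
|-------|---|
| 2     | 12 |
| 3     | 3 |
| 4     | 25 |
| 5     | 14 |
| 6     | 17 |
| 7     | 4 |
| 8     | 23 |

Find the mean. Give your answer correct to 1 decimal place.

5.3

Values: 2, 3, 4, 5, 6, 7, 8
Σfx = 12×2 + 3×3 + 25×4 + 14×5 + 17×6 + 4×7 + 23×8 = 517
n = Σf = 98
Mean = 517 / 98 = 5.2755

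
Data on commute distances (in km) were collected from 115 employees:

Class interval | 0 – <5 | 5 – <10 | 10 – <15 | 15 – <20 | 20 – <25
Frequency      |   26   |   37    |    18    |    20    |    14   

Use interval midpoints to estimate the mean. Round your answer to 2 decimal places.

Midpoints: 2.5, 7.5, 12.5, 17.5, 22.5
Σfm = 26×2.5 + 37×7.5 + 18×12.5 + 20×17.5 + 14×22.5 = 1232.5
n = Σf = 115
Mean = 1232.5 / 115 = 10.7174

10.72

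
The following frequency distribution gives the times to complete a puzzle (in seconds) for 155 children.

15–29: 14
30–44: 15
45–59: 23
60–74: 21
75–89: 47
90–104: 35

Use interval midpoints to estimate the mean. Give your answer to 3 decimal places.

Midpoints: 22, 37, 52, 67, 82, 97
Σfm = 14×22 + 15×37 + 23×52 + 21×67 + 47×82 + 35×97 = 10715
n = Σf = 155
Mean = 10715 / 155 = 69.1290

69.129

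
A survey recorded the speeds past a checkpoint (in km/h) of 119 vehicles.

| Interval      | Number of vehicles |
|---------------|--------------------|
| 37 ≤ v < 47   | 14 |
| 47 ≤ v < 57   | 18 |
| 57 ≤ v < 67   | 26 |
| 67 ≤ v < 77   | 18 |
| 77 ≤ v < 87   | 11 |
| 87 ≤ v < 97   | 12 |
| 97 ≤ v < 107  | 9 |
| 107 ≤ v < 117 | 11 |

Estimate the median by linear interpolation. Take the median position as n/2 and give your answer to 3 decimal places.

Cumulative frequencies: 14, 32, 58, 76, 87, 99, 108, 119
n = 119; position = n/2 = 59.5.
This falls in the class 67 ≤ v < 77: L = 67, F = 58, f = 18, h = 10.
Median ≈ 67 + ((59.5 − 58) / 18) × 10 = 67.8333

67.833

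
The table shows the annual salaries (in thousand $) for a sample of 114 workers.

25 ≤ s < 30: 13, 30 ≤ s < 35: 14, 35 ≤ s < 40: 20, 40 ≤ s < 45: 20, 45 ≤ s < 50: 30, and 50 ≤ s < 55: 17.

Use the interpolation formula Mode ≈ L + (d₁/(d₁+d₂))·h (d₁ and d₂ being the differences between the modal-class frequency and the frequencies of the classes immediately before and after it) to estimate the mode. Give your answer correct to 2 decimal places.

47.17

Modal class: 45 ≤ s < 50 (highest frequency 30).
d₁ = 30 − 20 = 10, d₂ = 30 − 17 = 13
Mode ≈ 45 + (10/(10+13)) × 5 = 45 + 2.1739 = 47.1739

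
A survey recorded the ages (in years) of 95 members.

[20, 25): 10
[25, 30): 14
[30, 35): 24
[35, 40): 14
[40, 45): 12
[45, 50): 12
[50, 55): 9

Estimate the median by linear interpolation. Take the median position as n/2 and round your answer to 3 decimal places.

34.896

Cumulative frequencies: 10, 24, 48, 62, 74, 86, 95
n = 95; position = n/2 = 47.5.
This falls in the class [30, 35): L = 30, F = 24, f = 24, h = 5.
Median ≈ 30 + ((47.5 − 24) / 24) × 5 = 34.8958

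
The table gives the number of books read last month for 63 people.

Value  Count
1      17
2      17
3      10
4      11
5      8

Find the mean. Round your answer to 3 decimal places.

2.619

Values: 1, 2, 3, 4, 5
Σfx = 17×1 + 17×2 + 10×3 + 11×4 + 8×5 = 165
n = Σf = 63
Mean = 165 / 63 = 2.6190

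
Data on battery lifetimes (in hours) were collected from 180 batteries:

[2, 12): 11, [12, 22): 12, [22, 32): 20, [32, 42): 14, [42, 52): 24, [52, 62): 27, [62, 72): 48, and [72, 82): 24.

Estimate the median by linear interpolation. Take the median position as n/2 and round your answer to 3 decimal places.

Cumulative frequencies: 11, 23, 43, 57, 81, 108, 156, 180
n = 180; position = n/2 = 90.
This falls in the class [52, 62): L = 52, F = 81, f = 27, h = 10.
Median ≈ 52 + ((90 − 81) / 27) × 10 = 55.3333

55.333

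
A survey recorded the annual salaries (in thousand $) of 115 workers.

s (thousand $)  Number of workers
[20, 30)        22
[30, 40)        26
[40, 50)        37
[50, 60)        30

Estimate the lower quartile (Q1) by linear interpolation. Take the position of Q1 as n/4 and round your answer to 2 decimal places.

Cumulative frequencies: 22, 48, 85, 115
n = 115; position = n/4 = 28.75.
This falls in the class [30, 40): L = 30, F = 22, f = 26, h = 10.
Lower quartile ≈ 30 + ((28.75 − 22) / 26) × 10 = 32.5962

32.60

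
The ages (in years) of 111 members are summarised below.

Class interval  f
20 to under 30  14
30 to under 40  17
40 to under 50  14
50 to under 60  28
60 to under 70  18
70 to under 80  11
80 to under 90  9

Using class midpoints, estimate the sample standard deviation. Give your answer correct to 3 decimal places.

Midpoints: 25, 35, 45, 55, 65, 75, 85
n = 111, Σfm = 5875, mean = 52.9279
Σfm² = 345575
Σf(m − x̄)² = Σfm² − (Σfm)²/n = 345575 − 5875²/111 = 34623.4234
Sample variance = 34623.4234 / 110 = 314.7584
Standard deviation = √314.7584 = 17.7414

17.741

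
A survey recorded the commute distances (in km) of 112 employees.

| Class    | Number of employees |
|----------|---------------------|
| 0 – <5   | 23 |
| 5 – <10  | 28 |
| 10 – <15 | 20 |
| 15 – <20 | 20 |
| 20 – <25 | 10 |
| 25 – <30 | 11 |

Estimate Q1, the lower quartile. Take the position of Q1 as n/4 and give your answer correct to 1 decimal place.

5.9

Cumulative frequencies: 23, 51, 71, 91, 101, 112
n = 112; position = n/4 = 28.
This falls in the class 5 – <10: L = 5, F = 23, f = 28, h = 5.
Lower quartile ≈ 5 + ((28 − 23) / 28) × 5 = 5.8929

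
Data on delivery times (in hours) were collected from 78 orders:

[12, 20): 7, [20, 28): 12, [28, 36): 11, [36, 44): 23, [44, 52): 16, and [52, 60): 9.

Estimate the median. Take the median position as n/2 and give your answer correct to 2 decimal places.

Cumulative frequencies: 7, 19, 30, 53, 69, 78
n = 78; position = n/2 = 39.
This falls in the class [36, 44): L = 36, F = 30, f = 23, h = 8.
Median ≈ 36 + ((39 − 30) / 23) × 8 = 39.1304

39.13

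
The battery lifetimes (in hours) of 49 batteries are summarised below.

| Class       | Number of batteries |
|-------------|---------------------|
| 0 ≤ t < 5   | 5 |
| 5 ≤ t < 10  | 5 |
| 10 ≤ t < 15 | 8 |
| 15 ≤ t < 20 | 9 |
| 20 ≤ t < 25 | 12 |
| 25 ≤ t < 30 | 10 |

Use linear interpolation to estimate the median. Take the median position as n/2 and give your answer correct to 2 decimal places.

18.61

Cumulative frequencies: 5, 10, 18, 27, 39, 49
n = 49; position = n/2 = 24.5.
This falls in the class 15 ≤ t < 20: L = 15, F = 18, f = 9, h = 5.
Median ≈ 15 + ((24.5 − 18) / 9) × 5 = 18.6111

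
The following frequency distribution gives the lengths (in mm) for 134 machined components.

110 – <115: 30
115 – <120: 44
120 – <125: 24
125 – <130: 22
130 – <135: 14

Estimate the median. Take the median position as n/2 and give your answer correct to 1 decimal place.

119.2

Cumulative frequencies: 30, 74, 98, 120, 134
n = 134; position = n/2 = 67.
This falls in the class 115 – <120: L = 115, F = 30, f = 44, h = 5.
Median ≈ 115 + ((67 − 30) / 44) × 5 = 119.2045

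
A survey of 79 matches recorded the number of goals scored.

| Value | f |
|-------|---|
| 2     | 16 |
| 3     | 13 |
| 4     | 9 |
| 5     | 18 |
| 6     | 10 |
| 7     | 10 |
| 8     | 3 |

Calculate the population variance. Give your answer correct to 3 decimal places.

3.259

Values: 2, 3, 4, 5, 6, 7, 8
n = 79, Σfx = 351, mean = 4.4430
Σfx² = 1817
Σf(x − x̄)² = Σfx² − (Σfx)²/n = 1817 − 351²/79 = 257.4937
Population variance = 257.4937 / 79 = 3.2594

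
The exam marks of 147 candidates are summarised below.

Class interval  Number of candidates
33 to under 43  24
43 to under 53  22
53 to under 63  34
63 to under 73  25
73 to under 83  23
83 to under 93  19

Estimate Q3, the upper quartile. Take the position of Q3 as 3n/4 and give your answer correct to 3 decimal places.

75.283

Cumulative frequencies: 24, 46, 80, 105, 128, 147
n = 147; position = 3n/4 = 110.25.
This falls in the class 73 to under 83: L = 73, F = 105, f = 23, h = 10.
Upper quartile ≈ 73 + ((110.25 − 105) / 23) × 10 = 75.2826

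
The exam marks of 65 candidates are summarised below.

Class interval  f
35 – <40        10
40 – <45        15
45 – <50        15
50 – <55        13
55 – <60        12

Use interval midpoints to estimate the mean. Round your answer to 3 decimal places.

47.654

Midpoints: 37.5, 42.5, 47.5, 52.5, 57.5
Σfm = 10×37.5 + 15×42.5 + 15×47.5 + 13×52.5 + 12×57.5 = 3097.5
n = Σf = 65
Mean = 3097.5 / 65 = 47.6538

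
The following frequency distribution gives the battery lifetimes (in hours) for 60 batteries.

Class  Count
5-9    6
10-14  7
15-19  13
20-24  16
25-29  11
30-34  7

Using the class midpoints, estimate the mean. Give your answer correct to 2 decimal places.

Midpoints: 7, 12, 17, 22, 27, 32
Σfm = 6×7 + 7×12 + 13×17 + 16×22 + 11×27 + 7×32 = 1220
n = Σf = 60
Mean = 1220 / 60 = 20.3333

20.33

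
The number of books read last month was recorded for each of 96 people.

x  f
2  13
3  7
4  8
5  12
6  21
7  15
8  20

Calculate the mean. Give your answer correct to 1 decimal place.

Values: 2, 3, 4, 5, 6, 7, 8
Σfx = 13×2 + 7×3 + 8×4 + 12×5 + 21×6 + 15×7 + 20×8 = 530
n = Σf = 96
Mean = 530 / 96 = 5.5208

5.5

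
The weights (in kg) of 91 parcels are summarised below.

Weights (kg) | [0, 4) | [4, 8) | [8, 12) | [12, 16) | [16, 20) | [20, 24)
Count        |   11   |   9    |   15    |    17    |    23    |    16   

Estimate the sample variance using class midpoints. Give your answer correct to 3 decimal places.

Midpoints: 2, 6, 10, 14, 18, 22
n = 91, Σfm = 1230, mean = 13.5165
Σfm² = 20396
Σf(m − x̄)² = Σfm² − (Σfm)²/n = 20396 − 1230²/91 = 3770.7253
Sample variance = 3770.7253 / 90 = 41.8969

41.897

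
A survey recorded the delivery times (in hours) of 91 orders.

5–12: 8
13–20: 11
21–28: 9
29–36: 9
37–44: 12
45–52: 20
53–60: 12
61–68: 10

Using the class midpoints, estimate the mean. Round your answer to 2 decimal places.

38.92

Midpoints: 8.5, 16.5, 24.5, 32.5, 40.5, 48.5, 56.5, 64.5
Σfm = 8×8.5 + 11×16.5 + 9×24.5 + 9×32.5 + 12×40.5 + 20×48.5 + 12×56.5 + 10×64.5 = 3541.5
n = Σf = 91
Mean = 3541.5 / 91 = 38.9176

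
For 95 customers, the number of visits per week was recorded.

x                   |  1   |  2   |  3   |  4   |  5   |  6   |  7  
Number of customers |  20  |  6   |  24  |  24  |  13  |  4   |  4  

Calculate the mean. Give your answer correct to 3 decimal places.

3.337

Values: 1, 2, 3, 4, 5, 6, 7
Σfx = 20×1 + 6×2 + 24×3 + 24×4 + 13×5 + 4×6 + 4×7 = 317
n = Σf = 95
Mean = 317 / 95 = 3.3368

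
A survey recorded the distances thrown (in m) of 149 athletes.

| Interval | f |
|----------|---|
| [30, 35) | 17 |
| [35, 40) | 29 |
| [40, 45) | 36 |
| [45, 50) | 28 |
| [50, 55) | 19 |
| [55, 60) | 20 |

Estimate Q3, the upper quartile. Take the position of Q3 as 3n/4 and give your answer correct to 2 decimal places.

50.46

Cumulative frequencies: 17, 46, 82, 110, 129, 149
n = 149; position = 3n/4 = 111.75.
This falls in the class [50, 55): L = 50, F = 110, f = 19, h = 5.
Upper quartile ≈ 50 + ((111.75 − 110) / 19) × 5 = 50.4605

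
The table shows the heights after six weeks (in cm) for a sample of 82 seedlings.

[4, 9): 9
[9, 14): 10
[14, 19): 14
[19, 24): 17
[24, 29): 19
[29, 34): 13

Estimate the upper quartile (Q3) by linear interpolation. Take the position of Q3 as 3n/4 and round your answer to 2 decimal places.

27.03

Cumulative frequencies: 9, 19, 33, 50, 69, 82
n = 82; position = 3n/4 = 61.5.
This falls in the class [24, 29): L = 24, F = 50, f = 19, h = 5.
Upper quartile ≈ 24 + ((61.5 − 50) / 19) × 5 = 27.0263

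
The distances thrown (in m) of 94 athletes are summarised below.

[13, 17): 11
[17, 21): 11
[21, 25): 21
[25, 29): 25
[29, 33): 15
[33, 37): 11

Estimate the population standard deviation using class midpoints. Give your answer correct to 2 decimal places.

5.93

Midpoints: 15, 19, 23, 27, 31, 35
n = 94, Σfm = 2382, mean = 25.3404
Σfm² = 63670
Σf(m − x̄)² = Σfm² − (Σfm)²/n = 63670 − 2382²/94 = 3309.1064
Population variance = 3309.1064 / 94 = 35.2033
Standard deviation = √35.2033 = 5.9332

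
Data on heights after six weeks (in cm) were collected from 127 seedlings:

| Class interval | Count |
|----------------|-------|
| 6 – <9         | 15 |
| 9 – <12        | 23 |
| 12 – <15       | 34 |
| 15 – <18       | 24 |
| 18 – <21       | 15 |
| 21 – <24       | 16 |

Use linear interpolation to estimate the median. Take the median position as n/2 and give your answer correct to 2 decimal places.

Cumulative frequencies: 15, 38, 72, 96, 111, 127
n = 127; position = n/2 = 63.5.
This falls in the class 12 – <15: L = 12, F = 38, f = 34, h = 3.
Median ≈ 12 + ((63.5 − 38) / 34) × 3 = 14.2500

14.25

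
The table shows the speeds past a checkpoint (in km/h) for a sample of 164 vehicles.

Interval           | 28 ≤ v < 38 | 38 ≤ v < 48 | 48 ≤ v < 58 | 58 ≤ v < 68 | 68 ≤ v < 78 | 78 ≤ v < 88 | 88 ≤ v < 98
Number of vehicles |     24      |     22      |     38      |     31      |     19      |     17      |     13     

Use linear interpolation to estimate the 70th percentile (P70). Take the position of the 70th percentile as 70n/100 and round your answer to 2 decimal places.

Cumulative frequencies: 24, 46, 84, 115, 134, 151, 164
n = 164; position = 70n/100 = 114.8.
This falls in the class 58 ≤ v < 68: L = 58, F = 84, f = 31, h = 10.
70th percentile ≈ 58 + ((114.8 − 84) / 31) × 10 = 67.9355

67.94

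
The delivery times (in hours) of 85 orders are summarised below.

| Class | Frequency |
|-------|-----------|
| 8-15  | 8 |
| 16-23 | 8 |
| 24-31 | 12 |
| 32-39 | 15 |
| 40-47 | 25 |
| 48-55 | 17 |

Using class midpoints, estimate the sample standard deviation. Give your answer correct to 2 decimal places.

Midpoints: 11.5, 19.5, 27.5, 35.5, 43.5, 51.5
n = 85, Σfm = 3073.5, mean = 36.1588
Σfm² = 124473.25
Σf(m − x̄)² = Σfm² − (Σfm)²/n = 124473.25 − 3073.5²/85 = 13339.1059
Sample variance = 13339.1059 / 84 = 158.7989
Standard deviation = √158.7989 = 12.6015

12.60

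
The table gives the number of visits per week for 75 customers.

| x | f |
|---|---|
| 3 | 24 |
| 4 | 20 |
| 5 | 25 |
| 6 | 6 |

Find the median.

4

Cumulative frequencies: 24, 44, 69, 75
n = 75, so the median is the value in position (n+1)/2 = 38.
Position 38 falls at value 4.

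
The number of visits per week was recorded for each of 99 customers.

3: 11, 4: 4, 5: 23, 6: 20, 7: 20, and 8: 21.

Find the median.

Cumulative frequencies: 11, 15, 38, 58, 78, 99
n = 99, so the median is the value in position (n+1)/2 = 50.
Position 50 falls at value 6.

6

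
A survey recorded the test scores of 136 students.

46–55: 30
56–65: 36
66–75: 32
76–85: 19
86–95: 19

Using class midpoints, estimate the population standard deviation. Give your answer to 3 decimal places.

Midpoints: 50.5, 60.5, 70.5, 80.5, 90.5
n = 136, Σfm = 9198, mean = 67.6324
Σfm² = 646064
Σf(m − x̄)² = Σfm² − (Σfm)²/n = 646064 − 9198²/136 = 23981.6176
Population variance = 23981.6176 / 136 = 176.3354
Standard deviation = √176.3354 = 13.2791

13.279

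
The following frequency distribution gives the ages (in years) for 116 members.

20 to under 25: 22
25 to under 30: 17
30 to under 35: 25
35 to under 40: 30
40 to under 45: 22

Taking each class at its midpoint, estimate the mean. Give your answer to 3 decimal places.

Midpoints: 22.5, 27.5, 32.5, 37.5, 42.5
Σfm = 22×22.5 + 17×27.5 + 25×32.5 + 30×37.5 + 22×42.5 = 3835
n = Σf = 116
Mean = 3835 / 116 = 33.0603

33.060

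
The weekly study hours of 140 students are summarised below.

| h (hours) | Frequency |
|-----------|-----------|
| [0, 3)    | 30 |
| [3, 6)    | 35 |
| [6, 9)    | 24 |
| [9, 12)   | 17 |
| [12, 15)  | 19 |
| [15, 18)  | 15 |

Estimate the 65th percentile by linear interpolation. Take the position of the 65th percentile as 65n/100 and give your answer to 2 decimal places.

Cumulative frequencies: 30, 65, 89, 106, 125, 140
n = 140; position = 65n/100 = 91.
This falls in the class [9, 12): L = 9, F = 89, f = 17, h = 3.
65th percentile ≈ 9 + ((91 − 89) / 17) × 3 = 9.3529

9.35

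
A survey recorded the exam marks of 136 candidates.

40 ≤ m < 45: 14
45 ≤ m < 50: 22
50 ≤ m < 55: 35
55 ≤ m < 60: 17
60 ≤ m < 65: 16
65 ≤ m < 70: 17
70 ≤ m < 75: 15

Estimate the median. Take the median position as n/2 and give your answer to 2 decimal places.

54.57

Cumulative frequencies: 14, 36, 71, 88, 104, 121, 136
n = 136; position = n/2 = 68.
This falls in the class 50 ≤ m < 55: L = 50, F = 36, f = 35, h = 5.
Median ≈ 50 + ((68 − 36) / 35) × 5 = 54.5714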